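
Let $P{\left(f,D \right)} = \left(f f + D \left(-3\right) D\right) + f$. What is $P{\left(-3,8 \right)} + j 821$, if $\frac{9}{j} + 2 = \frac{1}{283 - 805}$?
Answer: $- \frac{4051428}{1045} \approx -3877.0$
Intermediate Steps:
$P{\left(f,D \right)} = f + f^{2} - 3 D^{2}$ ($P{\left(f,D \right)} = \left(f^{2} + - 3 D D\right) + f = \left(f^{2} - 3 D^{2}\right) + f = f + f^{2} - 3 D^{2}$)
$j = - \frac{4698}{1045}$ ($j = \frac{9}{-2 + \frac{1}{283 - 805}} = \frac{9}{-2 + \frac{1}{-522}} = \frac{9}{-2 - \frac{1}{522}} = \frac{9}{- \frac{1045}{522}} = 9 \left(- \frac{522}{1045}\right) = - \frac{4698}{1045} \approx -4.4957$)
$P{\left(-3,8 \right)} + j 821 = \left(-3 + \left(-3\right)^{2} - 3 \cdot 8^{2}\right) - \frac{3857058}{1045} = \left(-3 + 9 - 192\right) - \frac{3857058}{1045} = -186 - \frac{3857058}{1045} = - \frac{4051428}{1045}$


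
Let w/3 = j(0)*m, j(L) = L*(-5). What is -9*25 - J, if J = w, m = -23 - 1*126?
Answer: -225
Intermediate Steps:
j(L) = -5*L
m = -149 (m = -23 - 126 = -149)
w = 0 (w = 3*(-5*0*(-149)) = 3*(0*(-149)) = 3*0 = 0)
J = 0
-9*25 - J = -9*25 - 1*0 = -225 + 0 = -225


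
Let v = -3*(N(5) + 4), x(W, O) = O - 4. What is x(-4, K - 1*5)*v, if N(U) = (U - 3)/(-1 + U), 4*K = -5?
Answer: 1107/8 ≈ 138.38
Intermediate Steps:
K = -5/4 (K = (¼)*(-5) = -5/4 ≈ -1.2500)
N(U) = (-3 + U)/(-1 + U)
x(W, O) = -4 + O
v = -27/2 (v = -3*((-3 + 5)/(-1 + 5) + 4) = -3*(2/4 + 4) = -3*((¼)*2 + 4) = -3*(½ + 4) = -3*9/2 = -27/2 ≈ -13.500)
x(-4, K - 1*5)*v = (-4 + (-5/4 - 1*5))*(-27/2) = (-4 + (-5/4 - 5))*(-27/2) = (-4 - 25/4)*(-27/2) = -41/4*(-27/2) = 1107/8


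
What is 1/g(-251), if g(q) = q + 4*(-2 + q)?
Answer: -1/1263 ≈ -0.00079177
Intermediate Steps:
g(q) = -8 + 5*q (g(q) = q + (-8 + 4*q) = -8 + 5*q)
1/g(-251) = 1/(-8 + 5*(-251)) = 1/(-8 - 1255) = 1/(-1263) = -1/1263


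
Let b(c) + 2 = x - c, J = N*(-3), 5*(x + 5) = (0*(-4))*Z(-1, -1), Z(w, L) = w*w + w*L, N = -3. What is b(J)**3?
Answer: -4096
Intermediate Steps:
Z(w, L) = w**2 + L*w
x = -5 (x = -5 + ((0*(-4))*(-(-1 - 1)))/5 = -5 + (0*(-1*(-2)))/5 = -5 + (0*2)/5 = -5 + (1/5)*0 = -5 + 0 = -5)
J = 9 (J = -3*(-3) = 9)
b(c) = -7 - c (b(c) = -2 + (-5 - c) = -7 - c)
b(J)**3 = (-7 - 1*9)**3 = (-7 - 9)**3 = (-16)**3 = -4096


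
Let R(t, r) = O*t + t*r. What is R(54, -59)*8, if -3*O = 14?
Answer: -27504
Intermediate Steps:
O = -14/3 (O = -1/3*14 = -14/3 ≈ -4.6667)
R(t, r) = -14*t/3 + r*t (R(t, r) = -14*t/3 + t*r = -14*t/3 + r*t)
R(54, -59)*8 = ((1/3)*54*(-14 + 3*(-59)))*8 = ((1/3)*54*(-14 - 177))*8 = ((1/3)*54*(-191))*8 = -3438*8 = -27504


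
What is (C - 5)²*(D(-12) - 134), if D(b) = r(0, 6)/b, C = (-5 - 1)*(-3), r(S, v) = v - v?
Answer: -22646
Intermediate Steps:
r(S, v) = 0
C = 18 (C = -6*(-3) = 18)
D(b) = 0 (D(b) = 0/b = 0)
(C - 5)²*(D(-12) - 134) = (18 - 5)²*(0 - 134) = 13²*(-134) = 169*(-134) = -22646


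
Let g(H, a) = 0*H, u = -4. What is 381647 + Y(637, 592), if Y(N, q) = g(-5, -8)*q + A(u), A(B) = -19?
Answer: 381628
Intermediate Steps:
g(H, a) = 0
Y(N, q) = -19 (Y(N, q) = 0*q - 19 = 0 - 19 = -19)
381647 + Y(637, 592) = 381647 - 19 = 381628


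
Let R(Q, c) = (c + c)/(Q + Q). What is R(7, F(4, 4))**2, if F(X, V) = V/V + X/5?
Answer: 81/1225 ≈ 0.066122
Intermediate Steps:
F(X, V) = 1 + X/5 (F(X, V) = 1 + X*(1/5) = 1 + X/5)
R(Q, c) = c/Q (R(Q, c) = (2*c)/((2*Q)) = (2*c)*(1/(2*Q)) = c/Q)
R(7, F(4, 4))**2 = ((1 + (1/5)*4)/7)**2 = ((1 + 4/5)*(1/7))**2 = ((9/5)*(1/7))**2 = (9/35)**2 = 81/1225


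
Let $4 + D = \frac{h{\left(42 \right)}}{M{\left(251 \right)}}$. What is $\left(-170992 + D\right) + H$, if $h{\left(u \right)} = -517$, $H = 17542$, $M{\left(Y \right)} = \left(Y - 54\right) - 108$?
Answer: $- \frac{13657923}{89} \approx -1.5346 \cdot 10^{5}$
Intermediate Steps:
$M{\left(Y \right)} = -162 + Y$ ($M{\left(Y \right)} = \left(-54 + Y\right) - 108 = -162 + Y$)
$D = - \frac{873}{89}$ ($D = -4 - \frac{517}{-162 + 251} = -4 - \frac{517}{89} = - \frac{873}{89} \approx -9.809$)
$\left(-170992 + D\right) + H = \left(-170992 - \frac{873}{89}\right) + 17542 = - \frac{15219161}{89} + 17542 = - \frac{13657923}{89}$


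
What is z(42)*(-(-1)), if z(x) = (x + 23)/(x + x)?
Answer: 65/84 ≈ 0.77381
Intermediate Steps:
z(x) = (23 + x)/(2*x) (z(x) = (23 + x)/((2*x)) = (23 + x)*(1/(2*x)) = (23 + x)/(2*x))
z(42)*(-(-1)) = ((½)*(23 + 42)/42)*(-(-1)) = ((½)*(1/42)*65)*(-1*(-1)) = (65/84)*1 = 65/84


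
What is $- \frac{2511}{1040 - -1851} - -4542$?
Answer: $\frac{13128411}{2891} \approx 4541.1$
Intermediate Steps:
$- \frac{2511}{1040 - -1851} - -4542 = - \frac{2511}{1040 + 1851} + 4542 = - \frac{2511}{2891} + 4542 = \frac{13128411}{2891}$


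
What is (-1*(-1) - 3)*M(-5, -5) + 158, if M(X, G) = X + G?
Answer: 178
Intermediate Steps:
M(X, G) = G + X
(-1*(-1) - 3)*M(-5, -5) + 158 = (-1*(-1) - 3)*(-5 - 5) + 158 = (1 - 3)*(-10) + 158 = -2*(-10) + 158 = 20 + 158 = 178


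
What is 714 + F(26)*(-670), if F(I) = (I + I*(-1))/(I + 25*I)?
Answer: 714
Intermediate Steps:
F(I) = 0 (F(I) = (I - I)/((26*I)) = 0*(1/(26*I)) = 0)
714 + F(26)*(-670) = 714 + 0*(-670) = 714 + 0 = 714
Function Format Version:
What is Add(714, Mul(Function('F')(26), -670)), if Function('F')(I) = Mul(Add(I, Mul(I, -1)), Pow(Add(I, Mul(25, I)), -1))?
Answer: 714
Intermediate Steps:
Function('F')(I) = 0 (Function('F')(I) = Mul(Add(I, Mul(-1, I)), Pow(Mul(26, I), -1)) = Mul(0, Mul(Rational(1, 26), Pow(I, -1))) = 0)
Add(714, Mul(Function('F')(26), -670)) = Add(714, Mul(0, -670)) = Add(714, 0) = 714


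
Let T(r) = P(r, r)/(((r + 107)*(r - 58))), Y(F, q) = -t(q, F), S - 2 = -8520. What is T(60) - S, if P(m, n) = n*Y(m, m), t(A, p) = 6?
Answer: 1422326/167 ≈ 8516.9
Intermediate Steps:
S = -8518 (S = 2 - 8520 = -8518)
Y(F, q) = -6 (Y(F, q) = -1*6 = -6)
P(m, n) = -6*n (P(m, n) = n*(-6) = -6*n)
T(r) = -6*r/((-58 + r)*(107 + r)) (T(r) = (-6*r)/(((r + 107)*(r - 58))) = (-6*r)/(((107 + r)*(-58 + r))) = (-6*r)/(((-58 + r)*(107 + r))) = (-6*r)*(1/((-58 + r)*(107 + r))) = -6*r/((-58 + r)*(107 + r)))
T(60) - S = -6*60/(-6206 + 60² + 49*60) - 1*(-8518) = -6*60/(-6206 + 3600 + 2940) + 8518 = -6*60/334 + 8518 = -6*60*1/334 + 8518 = -180/167 + 8518 = 1422326/167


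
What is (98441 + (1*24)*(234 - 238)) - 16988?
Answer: 81357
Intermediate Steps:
(98441 + (1*24)*(234 - 238)) - 16988 = (98441 + 24*(-4)) - 16988 = (98441 - 96) - 16988 = 98345 - 16988 = 81357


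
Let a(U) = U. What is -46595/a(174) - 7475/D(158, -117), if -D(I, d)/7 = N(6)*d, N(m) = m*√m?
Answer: -46595/174 - 575*√6/2268 ≈ -268.41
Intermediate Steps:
N(m) = m^(3/2)
D(I, d) = -42*d*√6 (D(I, d) = -7*6^(3/2)*d = -7*6*√6*d = -42*d*√6)
-46595/a(174) - 7475/D(158, -117) = -46595/174 - 7475*√6/29484 = -46595*1/174 - 7475*√6/29484 = -46595/174 - 575*√6/2268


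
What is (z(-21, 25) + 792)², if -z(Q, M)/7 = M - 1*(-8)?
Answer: 314721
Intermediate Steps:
z(Q, M) = -56 - 7*M (z(Q, M) = -7*(M - 1*(-8)) = -7*(M + 8) = -7*(8 + M) = -56 - 7*M)
(z(-21, 25) + 792)² = ((-56 - 7*25) + 792)² = ((-56 - 175) + 792)² = (-231 + 792)² = 561² = 314721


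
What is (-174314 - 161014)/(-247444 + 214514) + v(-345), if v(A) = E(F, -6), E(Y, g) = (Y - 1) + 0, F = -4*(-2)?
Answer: 282919/16465 ≈ 17.183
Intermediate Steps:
F = 8
E(Y, g) = -1 + Y (E(Y, g) = (-1 + Y) + 0 = -1 + Y)
v(A) = 7 (v(A) = -1 + 8 = 7)
(-174314 - 161014)/(-247444 + 214514) + v(-345) = (-174314 - 161014)/(-247444 + 214514) + 7 = -335328/(-32930) + 7 = -335328*(-1/32930) + 7 = 167664/16465 + 7 = 282919/16465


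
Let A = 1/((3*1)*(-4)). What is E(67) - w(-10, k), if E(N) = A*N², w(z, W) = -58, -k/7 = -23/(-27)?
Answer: -3793/12 ≈ -316.08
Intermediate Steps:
k = -161/27 (k = -(-161)/(-27) = -(-161)*(-1)/27 = -7*23/27 = -161/27 ≈ -5.9630)
A = -1/12 (A = 1/(3*(-4)) = 1/(-12) = -1/12 ≈ -0.083333)
E(N) = -N²/12
E(67) - w(-10, k) = -1/12*67² - 1*(-58) = -1/12*4489 + 58 = -4489/12 + 58 = -3793/12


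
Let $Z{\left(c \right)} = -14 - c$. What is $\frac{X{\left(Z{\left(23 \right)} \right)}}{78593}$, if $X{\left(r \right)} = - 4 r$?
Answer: $\frac{148}{78593} \approx 0.0018831$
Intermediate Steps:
$\frac{X{\left(Z{\left(23 \right)} \right)}}{78593} = \frac{\left(-4\right) \left(-14 - 23\right)}{78593} = - 4 \left(-14 - 23\right) \frac{1}{78593} = \left(-4\right) \left(-37\right) \frac{1}{78593} = 148 \cdot \frac{1}{78593} = \frac{148}{78593}$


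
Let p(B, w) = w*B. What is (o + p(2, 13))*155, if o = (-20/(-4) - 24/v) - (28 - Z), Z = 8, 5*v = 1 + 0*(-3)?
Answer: -16895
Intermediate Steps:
v = 1/5 (v = (1 + 0*(-3))/5 = (1 + 0)/5 = (1/5)*1 = 1/5 ≈ 0.20000)
p(B, w) = B*w
o = -135 (o = (-20/(-4) - 24/1/5) - (28 - 1*8) = (-20*(-1/4) - 24*5) - (28 - 8) = (5 - 120) - 1*20 = -115 - 20 = -135)
(o + p(2, 13))*155 = (-135 + 2*13)*155 = (-135 + 26)*155 = -109*155 = -16895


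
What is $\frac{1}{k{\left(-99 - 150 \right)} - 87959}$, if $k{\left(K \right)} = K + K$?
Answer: $- \frac{1}{88457} \approx -1.1305 \cdot 10^{-5}$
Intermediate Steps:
$k{\left(K \right)} = 2 K$
$\frac{1}{k{\left(-99 - 150 \right)} - 87959} = \frac{1}{2 \left(-99 - 150\right) - 87959} = \frac{1}{2 \left(-249\right) - 87959} = \frac{1}{-498 - 87959} = \frac{1}{-88457} = - \frac{1}{88457}$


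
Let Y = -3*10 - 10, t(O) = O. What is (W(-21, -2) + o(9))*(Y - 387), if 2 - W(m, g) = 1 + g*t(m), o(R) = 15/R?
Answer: 50386/3 ≈ 16795.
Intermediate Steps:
W(m, g) = 1 - g*m (W(m, g) = 2 - (1 + g*m) = 2 + (-1 - g*m) = 1 - g*m)
Y = -40 (Y = -30 - 10 = -40)
(W(-21, -2) + o(9))*(Y - 387) = ((1 - 1*(-2)*(-21)) + 15/9)*(-40 - 387) = ((1 - 42) + 15*(⅑))*(-427) = (-41 + 5/3)*(-427) = -118/3*(-427) = 50386/3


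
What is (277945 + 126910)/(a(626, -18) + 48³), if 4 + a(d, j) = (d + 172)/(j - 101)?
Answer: 6882535/1879882 ≈ 3.6612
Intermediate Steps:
a(d, j) = -4 + (172 + d)/(-101 + j) (a(d, j) = -4 + (d + 172)/(j - 101) = -4 + (172 + d)/(-101 + j))
(277945 + 126910)/(a(626, -18) + 48³) = (277945 + 126910)/((576 + 626 - 4*(-18))/(-101 - 18) + 48³) = 404855/((576 + 626 + 72)/(-119) + 110592) = 404855/(-1/119*1274 + 110592) = 404855/(-182/17 + 110592) = 404855/(1879882/17) = 404855*(17/1879882) = 6882535/1879882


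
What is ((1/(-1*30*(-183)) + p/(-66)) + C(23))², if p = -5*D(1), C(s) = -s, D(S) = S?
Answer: 479129764864/911738025 ≈ 525.51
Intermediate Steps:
p = -5 (p = -5*1 = -5)
((1/(-1*30*(-183)) + p/(-66)) + C(23))² = ((1/(-1*30*(-183)) - 5/(-66)) - 1*23)² = ((-1/183/(-30) - 5*(-1/66)) - 23)² = ((-1/30*(-1/183) + 5/66) - 23)² = ((1/5490 + 5/66) - 23)² = (2293/30195 - 23)² = (-692192/30195)² = 479129764864/911738025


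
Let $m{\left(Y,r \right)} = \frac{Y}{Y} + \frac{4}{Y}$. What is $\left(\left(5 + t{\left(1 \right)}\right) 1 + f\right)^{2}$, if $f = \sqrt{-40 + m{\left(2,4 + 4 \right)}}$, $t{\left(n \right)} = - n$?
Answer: $\left(4 + i \sqrt{37}\right)^{2} \approx -21.0 + 48.662 i$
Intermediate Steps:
$m{\left(Y,r \right)} = 1 + \frac{4}{Y}$
$f = i \sqrt{37}$ ($f = \sqrt{-40 + \frac{4 + 2}{2}} = \sqrt{-40 + \frac{1}{2} \cdot 6} = \sqrt{-40 + 3} = \sqrt{-37} = i \sqrt{37} \approx 6.0828 i$)
$\left(\left(5 + t{\left(1 \right)}\right) 1 + f\right)^{2} = \left(\left(5 - 1\right) 1 + i \sqrt{37}\right)^{2} = \left(4 \cdot 1 + i \sqrt{37}\right)^{2} = \left(4 + i \sqrt{37}\right)^{2}$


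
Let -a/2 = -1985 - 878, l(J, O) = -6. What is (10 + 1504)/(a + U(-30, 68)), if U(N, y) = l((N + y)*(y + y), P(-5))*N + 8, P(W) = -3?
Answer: 757/2957 ≈ 0.25600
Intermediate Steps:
U(N, y) = 8 - 6*N (U(N, y) = -6*N + 8 = 8 - 6*N)
a = 5726 (a = -2*(-1985 - 878) = -2*(-2863) = 5726)
(10 + 1504)/(a + U(-30, 68)) = (10 + 1504)/(5726 + (8 - 6*(-30))) = 1514/(5726 + (8 + 180)) = 1514/(5726 + 188) = 1514/5914 = 1514*(1/5914) = 757/2957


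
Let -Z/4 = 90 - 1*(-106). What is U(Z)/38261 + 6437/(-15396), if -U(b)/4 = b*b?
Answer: -38099261161/589066356 ≈ -64.677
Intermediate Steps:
Z = -784 (Z = -4*(90 - 1*(-106)) = -4*(90 + 106) = -4*196 = -784)
U(b) = -4*b**2 (U(b) = -4*b*b = -4*b**2)
U(Z)/38261 + 6437/(-15396) = -4*(-784)**2/38261 + 6437/(-15396) = -4*614656*(1/38261) + 6437*(-1/15396) = -2458624*1/38261 - 6437/15396 = -2458624/38261 - 6437/15396 = -38099261161/589066356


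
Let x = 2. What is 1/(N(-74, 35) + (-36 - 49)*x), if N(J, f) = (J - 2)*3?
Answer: -1/398 ≈ -0.0025126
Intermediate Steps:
N(J, f) = -6 + 3*J (N(J, f) = (-2 + J)*3 = -6 + 3*J)
1/(N(-74, 35) + (-36 - 49)*x) = 1/((-6 + 3*(-74)) + (-36 - 49)*2) = 1/((-6 - 222) - 85*2) = 1/(-228 - 170) = 1/(-398) = -1/398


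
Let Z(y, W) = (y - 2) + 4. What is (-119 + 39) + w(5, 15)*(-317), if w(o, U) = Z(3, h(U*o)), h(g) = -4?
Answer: -1665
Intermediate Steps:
Z(y, W) = 2 + y (Z(y, W) = (-2 + y) + 4 = 2 + y)
w(o, U) = 5 (w(o, U) = 2 + 3 = 5)
(-119 + 39) + w(5, 15)*(-317) = (-119 + 39) + 5*(-317) = -80 - 1585 = -1665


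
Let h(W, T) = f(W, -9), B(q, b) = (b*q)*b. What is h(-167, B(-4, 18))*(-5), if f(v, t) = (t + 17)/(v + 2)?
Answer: 8/33 ≈ 0.24242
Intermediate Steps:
B(q, b) = q*b²
f(v, t) = (17 + t)/(2 + v)
h(W, T) = 8/(2 + W) (h(W, T) = (17 - 9)/(2 + W) = 8/(2 + W))
h(-167, B(-4, 18))*(-5) = (8/(2 - 167))*(-5) = (8/(-165))*(-5) = (8*(-1/165))*(-5) = -8/165*(-5) = 8/33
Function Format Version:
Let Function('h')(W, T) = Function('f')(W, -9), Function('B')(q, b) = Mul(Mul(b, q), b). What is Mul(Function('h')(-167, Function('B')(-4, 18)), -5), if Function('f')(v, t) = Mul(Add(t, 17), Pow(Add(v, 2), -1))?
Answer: Rational(8, 33) ≈ 0.24242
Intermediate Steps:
Function('B')(q, b) = Mul(q, Pow(b, 2))
Function('f')(v, t) = Mul(Pow(Add(2, v), -1), Add(17, t)) (Function('f')(v, t) = Mul(Add(17, t), Pow(Add(2, v), -1)) = Mul(Pow(Add(2, v), -1), Add(17, t)))
Function('h')(W, T) = Mul(8, Pow(Add(2, W), -1)) (Function('h')(W, T) = Mul(Pow(Add(2, W), -1), Add(17, -9)) = Mul(Pow(Add(2, W), -1), 8) = Mul(8, Pow(Add(2, W), -1)))
Mul(Function('h')(-167, Function('B')(-4, 18)), -5) = Mul(Mul(8, Pow(Add(2, -167), -1)), -5) = Mul(Mul(8, Pow(-165, -1)), -5) = Mul(Mul(8, Rational(-1, 165)), -5) = Mul(Rational(-8, 165), -5) = Rational(8, 33)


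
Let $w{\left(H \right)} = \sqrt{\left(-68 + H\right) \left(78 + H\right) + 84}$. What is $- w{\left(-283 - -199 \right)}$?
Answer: $- 2 \sqrt{249} \approx -31.559$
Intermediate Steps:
$w{\left(H \right)} = \sqrt{84 + \left(-68 + H\right) \left(78 + H\right)}$
$- w{\left(-283 - -199 \right)} = - \sqrt{-5220 + \left(-283 - -199\right)^{2} + 10 \left(-283 - -199\right)} = - \sqrt{-5220 + \left(-283 + 199\right)^{2} + 10 \left(-283 + 199\right)} = - \sqrt{-5220 + \left(-84\right)^{2} + 10 \left(-84\right)} = - \sqrt{-5220 + 7056 - 840} = - \sqrt{996} = - 2 \sqrt{249}$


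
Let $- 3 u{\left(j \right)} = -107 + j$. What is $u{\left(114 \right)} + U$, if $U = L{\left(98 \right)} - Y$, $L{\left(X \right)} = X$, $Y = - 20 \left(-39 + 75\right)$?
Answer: $\frac{2447}{3} \approx 815.67$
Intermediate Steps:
$Y = -720$ ($Y = \left(-20\right) 36 = -720$)
$u{\left(j \right)} = \frac{107}{3} - \frac{j}{3}$ ($u{\left(j \right)} = - \frac{-107 + j}{3} = \frac{107}{3} - \frac{j}{3}$)
$U = 818$ ($U = 98 - -720 = 98 + 720 = 818$)
$u{\left(114 \right)} + U = \left(\frac{107}{3} - 38\right) + 818 = - \frac{7}{3} + 818 = \frac{2447}{3}$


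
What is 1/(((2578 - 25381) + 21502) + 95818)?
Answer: 1/94517 ≈ 1.0580e-5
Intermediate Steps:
1/(((2578 - 25381) + 21502) + 95818) = 1/((-22803 + 21502) + 95818) = 1/(-1301 + 95818) = 1/94517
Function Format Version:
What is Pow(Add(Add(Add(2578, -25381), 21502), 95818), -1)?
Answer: Rational(1, 94517) ≈ 1.0580e-5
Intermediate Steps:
Pow(Add(Add(Add(2578, -25381), 21502), 95818), -1) = Pow(Add(Add(-22803, 21502), 95818), -1) = Pow(Add(-1301, 95818), -1) = Pow(94517, -1) = Rational(1, 94517)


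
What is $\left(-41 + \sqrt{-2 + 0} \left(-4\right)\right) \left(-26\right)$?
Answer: $1066 + 104 i \sqrt{2} \approx 1066.0 + 147.08 i$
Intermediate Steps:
$\left(-41 + \sqrt{-2 + 0} \left(-4\right)\right) \left(-26\right) = \left(-41 + \sqrt{-2} \left(-4\right)\right) \left(-26\right) = \left(-41 + i \sqrt{2} \left(-4\right)\right) \left(-26\right) = \left(-41 - 4 i \sqrt{2}\right) \left(-26\right) = 1066 + 104 i \sqrt{2}$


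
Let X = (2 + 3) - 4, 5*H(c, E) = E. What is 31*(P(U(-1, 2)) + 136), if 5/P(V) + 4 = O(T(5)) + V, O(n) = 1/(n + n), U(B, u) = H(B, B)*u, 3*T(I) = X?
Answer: 120714/29 ≈ 4162.6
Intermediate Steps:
H(c, E) = E/5
X = 1 (X = 5 - 4 = 1)
T(I) = 1/3 (T(I) = (1/3)*1 = 1/3)
U(B, u) = B*u/5 (U(B, u) = (B/5)*u = B*u/5)
O(n) = 1/(2*n)
P(V) = 5/(-5/2 + V) (P(V) = 5/(-4 + (1/(2*(1/3)) + V)) = 5/(-4 + ((1/2)*3 + V)) = 5/(-4 + (3/2 + V)) = 5/(-5/2 + V))
31*(P(U(-1, 2)) + 136) = 31*(10/(-5 + 2*((1/5)*(-1)*2)) + 136) = 31*(10/(-5 + 2*(-2/5)) + 136) = 31*(10/(-5 - 4/5) + 136) = 31*(10/(-29/5) + 136) = 31*(10*(-5/29) + 136) = 31*(-50/29 + 136) = 31*(3894/29) = 120714/29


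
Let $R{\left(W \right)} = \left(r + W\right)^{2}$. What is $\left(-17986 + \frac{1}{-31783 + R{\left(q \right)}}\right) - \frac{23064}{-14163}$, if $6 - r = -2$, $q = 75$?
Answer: $- \frac{2113605607613}{117524574} \approx -17984.0$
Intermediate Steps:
$r = 8$ ($r = 6 - -2 = 6 + 2 = 8$)
$R{\left(W \right)} = \left(8 + W\right)^{2}$
$\left(-17986 + \frac{1}{-31783 + R{\left(q \right)}}\right) - \frac{23064}{-14163} = \left(-17986 + \frac{1}{-31783 + \left(8 + 75\right)^{2}}\right) - \frac{23064}{-14163} = \left(-17986 + \frac{1}{-31783 + 83^{2}}\right) - - \frac{7688}{4721} = \left(-17986 + \frac{1}{-31783 + 6889}\right) + \frac{7688}{4721} = \left(-17986 + \frac{1}{-24894}\right) + \frac{7688}{4721} = \left(-17986 - \frac{1}{24894}\right) + \frac{7688}{4721} = - \frac{447743485}{24894} + \frac{7688}{4721} = - \frac{2113605607613}{117524574}$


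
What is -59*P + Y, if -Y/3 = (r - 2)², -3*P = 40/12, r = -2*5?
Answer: -3298/9 ≈ -366.44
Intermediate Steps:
r = -10
P = -10/9 (P = -40/(3*12) = -⅓*10/3 = -10/9 ≈ -1.1111)
Y = -432 (Y = -3*(-10 - 2)² = -3*(-12)² = -3*144 = -432)
-59*P + Y = -59*(-10/9) - 432 = 590/9 - 432 = -3298/9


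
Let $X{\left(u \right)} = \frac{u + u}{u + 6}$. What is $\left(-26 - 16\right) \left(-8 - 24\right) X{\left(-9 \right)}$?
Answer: $8064$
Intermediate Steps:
$X{\left(u \right)} = \frac{2 u}{6 + u}$
$\left(-26 - 16\right) \left(-8 - 24\right) X{\left(-9 \right)} = \left(-26 - 16\right) \left(-8 - 24\right) 2 \left(-9\right) \frac{1}{6 - 9} = \left(-42\right) \left(-32\right) 2 \left(-9\right) \frac{1}{-3} = 1344 \cdot 2 \left(-9\right) \left(- \frac{1}{3}\right) = 1344 \cdot 6 = 8064$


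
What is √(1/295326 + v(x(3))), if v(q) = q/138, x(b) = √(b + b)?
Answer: √(1928734 + 4127574618*√6)/754722 ≈ 0.13324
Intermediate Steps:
x(b) = √2*√b (x(b) = √(2*b) = √2*√b)
v(q) = q/138 (v(q) = q*(1/138) = q/138)
√(1/295326 + v(x(3))) = √(1/295326 + (√2*√3)/138) = √(1/295326 + √6/138)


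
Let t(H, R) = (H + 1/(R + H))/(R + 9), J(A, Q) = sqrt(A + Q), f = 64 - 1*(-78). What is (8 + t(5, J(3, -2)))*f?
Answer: 36281/30 ≈ 1209.4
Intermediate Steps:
f = 142 (f = 64 + 78 = 142)
t(H, R) = (H + 1/(H + R))/(9 + R)
(8 + t(5, J(3, -2)))*f = (8 + (1 + 5**2 + 5*sqrt(3 - 2))/((sqrt(3 - 2))**2 + 9*5 + 9*sqrt(3 - 2) + 5*sqrt(3 - 2)))*142 = (8 + (1 + 25 + 5*sqrt(1))/((sqrt(1))**2 + 45 + 9*sqrt(1) + 5*sqrt(1)))*142 = (8 + (1 + 25 + 5*1)/(1**2 + 45 + 9*1 + 5*1))*142 = (8 + (1 + 25 + 5)/(1 + 45 + 9 + 5))*142 = (8 + 31/60)*142 = (511/60)*142 = 36281/30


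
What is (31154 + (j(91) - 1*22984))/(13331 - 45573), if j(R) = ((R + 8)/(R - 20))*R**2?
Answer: -1399889/2289182 ≈ -0.61152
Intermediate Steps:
j(R) = R**2*(8 + R)/(-20 + R) (j(R) = ((8 + R)/(-20 + R))*R**2 = R**2*(8 + R)/(-20 + R))
(31154 + (j(91) - 1*22984))/(13331 - 45573) = (31154 + (91**2*(8 + 91)/(-20 + 91) - 1*22984))/(13331 - 45573) = (31154 + (8281*99/71 - 22984))/(-32242) = (31154 + (8281*(1/71)*99 - 22984))*(-1/32242) = (31154 + (819819/71 - 22984))*(-1/32242) = (31154 - 812045/71)*(-1/32242) = (1399889/71)*(-1/32242) = -1399889/2289182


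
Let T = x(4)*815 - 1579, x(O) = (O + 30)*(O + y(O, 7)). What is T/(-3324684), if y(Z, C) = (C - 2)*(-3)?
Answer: 306389/3324684 ≈ 0.092156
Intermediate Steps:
y(Z, C) = 6 - 3*C (y(Z, C) = (-2 + C)*(-3) = 6 - 3*C)
x(O) = (-15 + O)*(30 + O) (x(O) = (O + 30)*(O + (6 - 3*7)) = (30 + O)*(O + (6 - 21)) = (30 + O)*(O - 15) = (30 + O)*(-15 + O) = (-15 + O)*(30 + O))
T = -306389 (T = (-450 + 4² + 15*4)*815 - 1579 = (-450 + 16 + 60)*815 - 1579 = -374*815 - 1579 = -304810 - 1579 = -306389)
T/(-3324684) = -306389/(-3324684) = -306389*(-1/3324684) = 306389/3324684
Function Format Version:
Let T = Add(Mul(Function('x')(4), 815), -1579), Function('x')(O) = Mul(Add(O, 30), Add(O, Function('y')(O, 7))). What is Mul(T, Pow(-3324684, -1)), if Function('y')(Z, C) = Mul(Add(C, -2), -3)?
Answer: Rational(306389, 3324684) ≈ 0.092156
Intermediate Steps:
Function('y')(Z, C) = Add(6, Mul(-3, C)) (Function('y')(Z, C) = Mul(Add(-2, C), -3) = Add(6, Mul(-3, C)))
Function('x')(O) = Mul(Add(-15, O), Add(30, O)) (Function('x')(O) = Mul(Add(O, 30), Add(O, Add(6, Mul(-3, 7)))) = Mul(Add(30, O), Add(O, Add(6, -21))) = Mul(Add(30, O), Add(O, -15)) = Mul(Add(30, O), Add(-15, O)) = Mul(Add(-15, O), Add(30, O)))
T = -306389 (T = Add(Mul(Add(-450, Pow(4, 2), Mul(15, 4)), 815), -1579) = Add(Mul(Add(-450, 16, 60), 815), -1579) = Add(Mul(-374, 815), -1579) = Add(-304810, -1579) = -306389)
Mul(T, Pow(-3324684, -1)) = Mul(-306389, Pow(-3324684, -1)) = Mul(-306389, Rational(-1, 3324684)) = Rational(306389, 3324684)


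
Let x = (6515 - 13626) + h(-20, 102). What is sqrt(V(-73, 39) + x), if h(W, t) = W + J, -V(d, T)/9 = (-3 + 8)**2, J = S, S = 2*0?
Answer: 2*I*sqrt(1839) ≈ 85.767*I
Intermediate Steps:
S = 0
J = 0
V(d, T) = -225 (V(d, T) = -9*(-3 + 8)**2 = -9*5**2 = -9*25 = -225)
h(W, t) = W (h(W, t) = W + 0 = W)
x = -7131 (x = (6515 - 13626) - 20 = -7111 - 20 = -7131)
sqrt(V(-73, 39) + x) = sqrt(-225 - 7131) = sqrt(-7356) = 2*I*sqrt(1839)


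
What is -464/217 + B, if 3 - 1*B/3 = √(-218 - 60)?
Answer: 1489/217 - 3*I*√278 ≈ 6.8617 - 50.02*I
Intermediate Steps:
B = 9 - 3*I*√278 (B = 9 - 3*√(-218 - 60) = 9 - 3*I*√278 ≈ 9.0 - 50.02*I)
-464/217 + B = -464/217 + (9 - 3*I*√278) = 1489/217 - 3*I*√278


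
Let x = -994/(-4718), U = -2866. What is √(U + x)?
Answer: I*√325464827/337 ≈ 53.533*I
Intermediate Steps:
x = 71/337 (x = -994*(-1/4718) = 71/337 ≈ 0.21068)
√(U + x) = √(-2866 + 71/337) = √(-965771/337) = I*√325464827/337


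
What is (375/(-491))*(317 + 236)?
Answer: -207375/491 ≈ -422.35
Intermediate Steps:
(375/(-491))*(317 + 236) = (375*(-1/491))*553 = -375/491*553 = -207375/491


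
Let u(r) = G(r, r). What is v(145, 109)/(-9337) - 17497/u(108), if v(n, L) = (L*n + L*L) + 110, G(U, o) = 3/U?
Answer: -5881329400/9337 ≈ -6.2990e+5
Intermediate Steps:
u(r) = 3/r
v(n, L) = 110 + L**2 + L*n (v(n, L) = (L*n + L**2) + 110 = (L**2 + L*n) + 110 = 110 + L**2 + L*n)
v(145, 109)/(-9337) - 17497/u(108) = (110 + 109**2 + 109*145)/(-9337) - 17497/(3/108) = (110 + 11881 + 15805)*(-1/9337) - 17497/(3*(1/108)) = 27796*(-1/9337) - 17497/1/36 = -27796/9337 - 17497*36 = -27796/9337 - 629892 = -5881329400/9337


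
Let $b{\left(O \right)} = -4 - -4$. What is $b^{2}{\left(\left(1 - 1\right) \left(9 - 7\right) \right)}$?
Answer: $0$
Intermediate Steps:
$b{\left(O \right)} = 0$ ($b{\left(O \right)} = -4 + 4 = 0$)
$b^{2}{\left(\left(1 - 1\right) \left(9 - 7\right) \right)} = 0^{2} = 0$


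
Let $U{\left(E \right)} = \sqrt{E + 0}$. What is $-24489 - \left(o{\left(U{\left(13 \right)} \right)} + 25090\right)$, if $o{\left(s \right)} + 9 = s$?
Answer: $-49570 - \sqrt{13} \approx -49574.0$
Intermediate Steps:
$U{\left(E \right)} = \sqrt{E}$
$o{\left(s \right)} = -9 + s$
$-24489 - \left(o{\left(U{\left(13 \right)} \right)} + 25090\right) = -24489 - \left(\left(-9 + \sqrt{13}\right) + 25090\right) = -24489 - \left(25081 + \sqrt{13}\right) = -49570 - \sqrt{13}$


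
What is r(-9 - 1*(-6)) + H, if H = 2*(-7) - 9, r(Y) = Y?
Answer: -26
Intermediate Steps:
H = -23 (H = -14 - 9 = -23)
r(-9 - 1*(-6)) + H = (-9 - 1*(-6)) - 23 = (-9 + 6) - 23 = -3 - 23 = -26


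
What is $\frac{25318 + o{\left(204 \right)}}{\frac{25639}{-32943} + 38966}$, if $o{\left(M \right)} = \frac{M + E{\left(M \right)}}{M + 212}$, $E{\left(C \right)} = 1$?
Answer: $\frac{346971916899}{533990620384} \approx 0.64977$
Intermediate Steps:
$o{\left(M \right)} = \frac{1 + M}{212 + M}$ ($o{\left(M \right)} = \frac{M + 1}{M + 212} = \frac{1 + M}{212 + M}$)
$\frac{25318 + o{\left(204 \right)}}{\frac{25639}{-32943} + 38966} = \frac{25318 + \frac{1 + 204}{212 + 204}}{\frac{25639}{-32943} + 38966} = \frac{25318 + \frac{1}{416} \cdot 205}{25639 \left(- \frac{1}{32943}\right) + 38966} = \frac{25318 + \frac{1}{416} \cdot 205}{- \frac{25639}{32943} + 38966} = \frac{25318 + \frac{205}{416}}{\frac{1283631299}{32943}} = \frac{10532493}{416} \cdot \frac{32943}{1283631299} = \frac{346971916899}{533990620384}$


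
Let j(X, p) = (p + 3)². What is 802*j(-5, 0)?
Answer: 7218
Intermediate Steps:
j(X, p) = (3 + p)²
802*j(-5, 0) = 802*(3 + 0)² = 802*3² = 802*9 = 7218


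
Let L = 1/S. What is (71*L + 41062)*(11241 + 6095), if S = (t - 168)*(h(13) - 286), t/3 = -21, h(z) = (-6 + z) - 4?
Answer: 4230529606472/5943 ≈ 7.1185e+8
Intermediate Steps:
h(z) = -10 + z
t = -63 (t = 3*(-21) = -63)
S = 65373 (S = (-63 - 168)*((-10 + 13) - 286) = -231*(3 - 286) = -231*(-283) = 65373)
L = 1/65373 ≈ 1.5297e-5
(71*L + 41062)*(11241 + 6095) = (71*(1/65373) + 41062)*(11241 + 6095) = (71/65373 + 41062)*17336 = (2684346197/65373)*17336 = 4230529606472/5943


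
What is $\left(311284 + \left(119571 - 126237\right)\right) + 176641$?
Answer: $481259$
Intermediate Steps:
$\left(311284 + \left(119571 - 126237\right)\right) + 176641 = \left(311284 - 6666\right) + 176641 = 304618 + 176641 = 481259$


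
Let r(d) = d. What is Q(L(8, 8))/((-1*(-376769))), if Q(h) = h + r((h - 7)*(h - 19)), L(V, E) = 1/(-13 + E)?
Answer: 3451/9419225 ≈ 0.00036638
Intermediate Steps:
Q(h) = h + (-19 + h)*(-7 + h) (Q(h) = h + (h - 7)*(h - 19) = h + (-7 + h)*(-19 + h) = h + (-19 + h)*(-7 + h))
Q(L(8, 8))/((-1*(-376769))) = (133 + (1/(-13 + 8))**2 - 25/(-13 + 8))/((-1*(-376769))) = (133 + (1/(-5))**2 - 25/(-5))/376769 = (133 + (-1/5)**2 - 25*(-1/5))*(1/376769) = (133 + 1/25 + 5)*(1/376769) = (3451/25)*(1/376769) = 3451/9419225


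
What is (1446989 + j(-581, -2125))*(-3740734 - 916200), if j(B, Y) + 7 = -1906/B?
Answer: -3915077186238432/581 ≈ -6.7385e+12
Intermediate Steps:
j(B, Y) = -7 - 1906/B
(1446989 + j(-581, -2125))*(-3740734 - 916200) = (1446989 + (-7 - 1906/(-581)))*(-3740734 - 916200) = (1446989 + (-7 - 1906*(-1/581)))*(-4656934) = (1446989 + (-7 + 1906/581))*(-4656934) = (1446989 - 2161/581)*(-4656934) = (840698448/581)*(-4656934) = -3915077186238432/581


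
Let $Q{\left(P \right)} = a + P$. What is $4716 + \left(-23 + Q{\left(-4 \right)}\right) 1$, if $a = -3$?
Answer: $4686$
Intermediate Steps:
$Q{\left(P \right)} = -3 + P$
$4716 + \left(-23 + Q{\left(-4 \right)}\right) 1 = 4716 + \left(-23 - 7\right) 1 = 4716 - 30 = 4686$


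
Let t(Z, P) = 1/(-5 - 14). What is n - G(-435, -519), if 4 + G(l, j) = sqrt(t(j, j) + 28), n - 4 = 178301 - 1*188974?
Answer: -10665 - 3*sqrt(1121)/19 ≈ -10670.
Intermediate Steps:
t(Z, P) = -1/19 (t(Z, P) = 1/(-19) = -1/19)
n = -10669 (n = 4 + (178301 - 1*188974) = 4 + (178301 - 188974) = 4 - 10673 = -10669)
G(l, j) = -4 + 3*sqrt(1121)/19 (G(l, j) = -4 + sqrt(-1/19 + 28) = -4 + sqrt(531/19) = -4 + 3*sqrt(1121)/19)
n - G(-435, -519) = -10669 - (-4 + 3*sqrt(1121)/19) = -10669 + (4 - 3*sqrt(1121)/19) = -10665 - 3*sqrt(1121)/19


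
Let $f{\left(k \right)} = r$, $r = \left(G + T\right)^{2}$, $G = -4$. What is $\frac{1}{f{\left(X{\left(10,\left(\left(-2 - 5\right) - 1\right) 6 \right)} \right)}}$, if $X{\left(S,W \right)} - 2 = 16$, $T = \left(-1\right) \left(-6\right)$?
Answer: $\frac{1}{4} \approx 0.25$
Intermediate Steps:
$T = 6$
$X{\left(S,W \right)} = 18$ ($X{\left(S,W \right)} = 2 + 16 = 18$)
$r = 4$ ($r = \left(-4 + 6\right)^{2} = 2^{2} = 4$)
$f{\left(k \right)} = 4$
$\frac{1}{f{\left(X{\left(10,\left(\left(-2 - 5\right) - 1\right) 6 \right)} \right)}} = \frac{1}{4}$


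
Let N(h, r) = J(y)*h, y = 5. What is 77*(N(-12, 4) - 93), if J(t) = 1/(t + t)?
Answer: -36267/5 ≈ -7253.4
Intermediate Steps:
J(t) = 1/(2*t)
N(h, r) = h/10 (N(h, r) = ((1/2)/5)*h = ((1/2)*(1/5))*h = h/10)
77*(N(-12, 4) - 93) = 77*((1/10)*(-12) - 93) = 77*(-6/5 - 93) = 77*(-471/5) = -36267/5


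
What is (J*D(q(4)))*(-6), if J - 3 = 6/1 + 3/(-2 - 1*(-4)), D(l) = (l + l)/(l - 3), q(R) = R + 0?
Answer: -504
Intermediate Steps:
q(R) = R
D(l) = 2*l/(-3 + l) (D(l) = (2*l)/(-3 + l) = 2*l/(-3 + l))
J = 21/2 (J = 3 + (6/1 + 3/(-2 - 1*(-4))) = 3 + (6*1 + 3/(-2 + 4)) = 3 + (6 + 3/2) = 3 + 15/2 = 21/2 ≈ 10.500)
(J*D(q(4)))*(-6) = (21*(2*4/(-3 + 4))/2)*(-6) = (21*(2*4/1)/2)*(-6) = (21*(2*4*1)/2)*(-6) = ((21/2)*8)*(-6) = 84*(-6) = -504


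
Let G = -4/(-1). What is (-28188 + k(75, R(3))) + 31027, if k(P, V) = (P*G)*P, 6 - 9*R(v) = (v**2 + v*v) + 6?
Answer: 25339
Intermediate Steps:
G = 4 (G = -4*(-1) = 4)
R(v) = -2*v**2/9 (R(v) = 2/3 - ((v**2 + v*v) + 6)/9 = 2/3 - ((v**2 + v**2) + 6)/9 = 2/3 - (2*v**2 + 6)/9 = 2/3 - (6 + 2*v**2)/9 = 2/3 + (-2/3 - 2*v**2/9) = -2*v**2/9)
k(P, V) = 4*P**2 (k(P, V) = (P*4)*P = (4*P)*P = 4*P**2)
(-28188 + k(75, R(3))) + 31027 = (-28188 + 4*75**2) + 31027 = (-28188 + 4*5625) + 31027 = (-28188 + 22500) + 31027 = -5688 + 31027 = 25339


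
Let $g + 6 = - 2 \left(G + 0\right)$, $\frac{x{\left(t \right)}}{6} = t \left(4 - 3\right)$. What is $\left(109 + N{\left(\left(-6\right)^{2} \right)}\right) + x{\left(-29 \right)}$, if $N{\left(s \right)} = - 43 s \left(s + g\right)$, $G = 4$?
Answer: $-34121$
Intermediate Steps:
$x{\left(t \right)} = 6 t$ ($x{\left(t \right)} = 6 t \left(4 - 3\right) = 6 t 1 = 6 t$)
$g = -14$ ($g = -6 - 2 \left(4 + 0\right) = -6 - 8 = -14$)
$N{\left(s \right)} = - 43 s \left(-14 + s\right)$ ($N{\left(s \right)} = - 43 s \left(s - 14\right) = - 43 s \left(-14 + s\right)$)
$\left(109 + N{\left(\left(-6\right)^{2} \right)}\right) + x{\left(-29 \right)} = \left(109 + 43 \left(-6\right)^{2} \left(14 - \left(-6\right)^{2}\right)\right) + 6 \left(-29\right) = \left(109 + 43 \cdot 36 \left(14 - 36\right)\right) - 174 = \left(109 + 43 \cdot 36 \left(-22\right)\right) - 174 = \left(109 - 34056\right) - 174 = -33947 - 174 = -34121$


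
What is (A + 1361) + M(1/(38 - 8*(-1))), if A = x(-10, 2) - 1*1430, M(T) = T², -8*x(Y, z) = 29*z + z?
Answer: -161873/2116 ≈ -76.500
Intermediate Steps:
x(Y, z) = -15*z/4 (x(Y, z) = -(29*z + z)/8 = -15*z/4)
A = -2875/2 (A = -15/4*2 - 1*1430 = -15/2 - 1430 = -2875/2 ≈ -1437.5)
(A + 1361) + M(1/(38 - 8*(-1))) = (-2875/2 + 1361) + (1/(38 - 8*(-1)))² = -153/2 + (1/(38 + 8))² = -153/2 + (1/46)² = -153/2 + 1/2116 = -161873/2116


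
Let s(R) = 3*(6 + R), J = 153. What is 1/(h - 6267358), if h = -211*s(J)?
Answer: -1/6368005 ≈ -1.5703e-7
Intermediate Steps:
s(R) = 18 + 3*R
h = -100647 (h = -211*(18 + 3*153) = -211*(18 + 459) = -211*477 = -100647)
1/(h - 6267358) = 1/(-100647 - 6267358) = 1/(-6368005) = -1/6368005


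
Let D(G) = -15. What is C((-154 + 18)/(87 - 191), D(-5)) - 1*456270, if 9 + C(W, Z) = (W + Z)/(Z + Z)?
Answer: -88974316/195 ≈ -4.5628e+5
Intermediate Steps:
C(W, Z) = -9 + (W + Z)/(2*Z) (C(W, Z) = -9 + (W + Z)/(Z + Z) = -9 + (W + Z)/((2*Z)) = -9 + (W + Z)*(1/(2*Z)) = -9 + (W + Z)/(2*Z))
C((-154 + 18)/(87 - 191), D(-5)) - 1*456270 = (½)*((-154 + 18)/(87 - 191) - 17*(-15))/(-15) - 1*456270 = (½)*(-1/15)*(-136/(-104) + 255) - 456270 = (½)*(-1/15)*(-136*(-1/104) + 255) - 456270 = (½)*(-1/15)*(17/13 + 255) - 456270 = (½)*(-1/15)*(3332/13) - 456270 = -1666/195 - 456270 = -88974316/195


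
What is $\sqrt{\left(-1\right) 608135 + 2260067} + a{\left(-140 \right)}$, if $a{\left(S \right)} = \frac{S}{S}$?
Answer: $1 + 6 \sqrt{45887} \approx 1286.3$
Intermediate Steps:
$a{\left(S \right)} = 1$
$\sqrt{\left(-1\right) 608135 + 2260067} + a{\left(-140 \right)} = \sqrt{\left(-1\right) 608135 + 2260067} + 1 = \sqrt{-608135 + 2260067} + 1 = \sqrt{1651932} + 1 = 6 \sqrt{45887} + 1 = 1 + 6 \sqrt{45887}$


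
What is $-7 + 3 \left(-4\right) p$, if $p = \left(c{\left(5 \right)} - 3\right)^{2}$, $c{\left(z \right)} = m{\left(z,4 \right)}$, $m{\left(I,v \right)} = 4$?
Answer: $-19$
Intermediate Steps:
$c{\left(z \right)} = 4$
$p = 1$ ($p = \left(4 - 3\right)^{2} = 1^{2} = 1$)
$-7 + 3 \left(-4\right) p = -7 + 3 \left(-4\right) 1 = -7 - 12 = -19$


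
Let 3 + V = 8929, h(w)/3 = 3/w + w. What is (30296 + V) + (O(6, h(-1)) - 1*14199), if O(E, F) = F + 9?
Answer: 25020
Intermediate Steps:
h(w) = 3*w + 9/w (h(w) = 3*(3/w + w) = 3*(w + 3/w) = 3*w + 9/w)
O(E, F) = 9 + F
V = 8926 (V = -3 + 8929 = 8926)
(30296 + V) + (O(6, h(-1)) - 1*14199) = (30296 + 8926) + ((9 + (3*(-1) + 9/(-1))) - 1*14199) = 39222 + ((9 + (-3 + 9*(-1))) - 14199) = 39222 + ((9 + (-3 - 9)) - 14199) = 39222 + ((9 - 12) - 14199) = 39222 + (-3 - 14199) = 39222 - 14202 = 25020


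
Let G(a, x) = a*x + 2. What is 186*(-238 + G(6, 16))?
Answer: -26040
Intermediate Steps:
G(a, x) = 2 + a*x
186*(-238 + G(6, 16)) = 186*(-238 + (2 + 6*16)) = 186*(-238 + (2 + 96)) = 186*(-238 + 98) = 186*(-140) = -26040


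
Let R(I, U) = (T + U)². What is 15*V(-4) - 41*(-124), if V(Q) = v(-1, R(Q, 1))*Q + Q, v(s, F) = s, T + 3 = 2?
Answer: 5084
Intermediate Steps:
T = -1 (T = -3 + 2 = -1)
R(I, U) = (-1 + U)²
V(Q) = 0 (V(Q) = -Q + Q = 0)
15*V(-4) - 41*(-124) = 15*0 - 41*(-124) = 0 + 5084 = 5084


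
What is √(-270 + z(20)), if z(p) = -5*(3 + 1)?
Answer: I*√290 ≈ 17.029*I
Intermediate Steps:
z(p) = -20 (z(p) = -5*4 = -20)
√(-270 + z(20)) = √(-270 - 20) = √(-290) = I*√290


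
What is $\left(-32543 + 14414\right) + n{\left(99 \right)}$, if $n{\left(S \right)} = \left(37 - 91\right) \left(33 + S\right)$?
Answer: $-25257$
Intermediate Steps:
$n{\left(S \right)} = -1782 - 54 S$ ($n{\left(S \right)} = - 54 \left(33 + S\right) = -1782 - 54 S$)
$\left(-32543 + 14414\right) + n{\left(99 \right)} = \left(-32543 + 14414\right) - 7128 = -18129 - 7128 = -25257$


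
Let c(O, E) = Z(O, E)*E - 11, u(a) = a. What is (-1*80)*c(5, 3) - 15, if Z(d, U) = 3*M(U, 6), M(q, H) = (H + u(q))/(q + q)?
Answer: -215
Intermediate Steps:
M(q, H) = (H + q)/(2*q) (M(q, H) = (H + q)/(q + q) = (H + q)/((2*q)) = (H + q)*(1/(2*q)) = (H + q)/(2*q))
Z(d, U) = 3*(6 + U)/(2*U) (Z(d, U) = 3*((6 + U)/(2*U)) = 3*(6 + U)/(2*U))
c(O, E) = -11 + E*(3/2 + 9/E) (c(O, E) = (3/2 + 9/E)*E - 11 = E*(3/2 + 9/E) - 11 = -11 + E*(3/2 + 9/E))
(-1*80)*c(5, 3) - 15 = (-1*80)*(-2 + (3/2)*3) - 15 = -80*(-2 + 9/2) - 15 = -80*5/2 - 15 = -200 - 15 = -215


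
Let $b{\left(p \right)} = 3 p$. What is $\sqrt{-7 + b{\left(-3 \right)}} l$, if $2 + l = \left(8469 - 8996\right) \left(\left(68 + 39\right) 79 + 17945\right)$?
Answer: $- 55646992 i \approx - 5.5647 \cdot 10^{7} i$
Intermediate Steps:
$l = -13911748$ ($l = -2 + \left(8469 - 8996\right) \left(\left(68 + 39\right) 79 + 17945\right) = -2 - 527 \left(107 \cdot 79 + 17945\right) = -2 - 527 \left(8453 + 17945\right) = -2 - 13911746 = -13911748$)
$\sqrt{-7 + b{\left(-3 \right)}} l = \sqrt{-7 + 3 \left(-3\right)} \left(-13911748\right) = \sqrt{-7 - 9} \left(-13911748\right) = \sqrt{-16} \left(-13911748\right) = 4 i \left(-13911748\right) = - 55646992 i$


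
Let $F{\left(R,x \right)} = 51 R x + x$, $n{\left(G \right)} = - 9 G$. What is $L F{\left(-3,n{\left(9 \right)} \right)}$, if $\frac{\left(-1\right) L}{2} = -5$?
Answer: $123120$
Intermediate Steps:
$L = 10$ ($L = \left(-2\right) \left(-5\right) = 10$)
$F{\left(R,x \right)} = x + 51 R x$ ($F{\left(R,x \right)} = 51 R x + x = x + 51 R x$)
$L F{\left(-3,n{\left(9 \right)} \right)} = 10 \left(-9\right) 9 \left(1 + 51 \left(-3\right)\right) = 10 \left(- 81 \left(1 - 153\right)\right) = 10 \left(\left(-81\right) \left(-152\right)\right) = 10 \cdot 12312 = 123120$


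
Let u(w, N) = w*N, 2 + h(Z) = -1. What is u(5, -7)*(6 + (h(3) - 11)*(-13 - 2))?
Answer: -7560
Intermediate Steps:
h(Z) = -3 (h(Z) = -2 - 1 = -3)
u(w, N) = N*w
u(5, -7)*(6 + (h(3) - 11)*(-13 - 2)) = (-7*5)*(6 + (-3 - 11)*(-13 - 2)) = -35*(6 - 14*(-15)) = -35*(6 + 210) = -35*216 = -7560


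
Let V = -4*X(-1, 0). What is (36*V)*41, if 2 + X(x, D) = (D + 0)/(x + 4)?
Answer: 11808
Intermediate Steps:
X(x, D) = -2 + D/(4 + x) (X(x, D) = -2 + (D + 0)/(x + 4) = -2 + D/(4 + x))
V = 8 (V = -4*(-8 + 0 - 2*(-1))/(4 - 1) = -4*(-8 + 0 + 2)/3 = -4*(-6)/3 = -4*(-2) = 8)
(36*V)*41 = (36*8)*41 = 288*41 = 11808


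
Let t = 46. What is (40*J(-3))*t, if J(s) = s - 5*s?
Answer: 22080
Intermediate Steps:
J(s) = -4*s
(40*J(-3))*t = (40*(-4*(-3)))*46 = (40*12)*46 = 480*46 = 22080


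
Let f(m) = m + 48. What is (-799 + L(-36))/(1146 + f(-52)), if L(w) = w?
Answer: -835/1142 ≈ -0.73117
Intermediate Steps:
f(m) = 48 + m
(-799 + L(-36))/(1146 + f(-52)) = (-799 - 36)/(1146 + (48 - 52)) = -835/(1146 - 4) = -835/1142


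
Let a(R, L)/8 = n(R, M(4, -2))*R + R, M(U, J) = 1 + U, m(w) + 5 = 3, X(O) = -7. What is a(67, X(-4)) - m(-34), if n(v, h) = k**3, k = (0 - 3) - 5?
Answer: -273894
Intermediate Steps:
k = -8 (k = -3 - 5 = -8)
m(w) = -2 (m(w) = -5 + 3 = -2)
n(v, h) = -512 (n(v, h) = (-8)**3 = -512)
a(R, L) = -4088*R (a(R, L) = 8*(-512*R + R) = 8*(-511*R) = -4088*R)
a(67, X(-4)) - m(-34) = -4088*67 - 1*(-2) = -273896 + 2 = -273894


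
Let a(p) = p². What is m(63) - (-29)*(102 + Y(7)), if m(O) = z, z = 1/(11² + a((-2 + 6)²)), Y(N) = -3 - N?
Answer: 1005837/377 ≈ 2668.0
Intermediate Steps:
z = 1/377 (z = 1/(11² + ((-2 + 6)²)²) = 1/(121 + (4²)²) = 1/(121 + 16²) = 1/(121 + 256) = 1/377 ≈ 0.0026525)
m(O) = 1/377
m(63) - (-29)*(102 + Y(7)) = 1/377 - (-29)*(102 + (-3 - 1*7)) = 1/377 - (-29)*(102 + (-3 - 7)) = 1/377 - (-29)*(102 - 10) = 1/377 - (-29)*92 = 1/377 - 1*(-2668) = 1/377 + 2668 = 1005837/377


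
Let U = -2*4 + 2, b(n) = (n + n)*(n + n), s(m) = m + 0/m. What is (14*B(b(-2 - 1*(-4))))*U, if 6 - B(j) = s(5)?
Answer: -84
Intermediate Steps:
s(m) = m (s(m) = m + 0 = m)
b(n) = 4*n**2 (b(n) = (2*n)*(2*n) = 4*n**2)
B(j) = 1 (B(j) = 6 - 1*5 = 6 - 5 = 1)
U = -6 (U = -8 + 2 = -6)
(14*B(b(-2 - 1*(-4))))*U = (14*1)*(-6) = 14*(-6) = -84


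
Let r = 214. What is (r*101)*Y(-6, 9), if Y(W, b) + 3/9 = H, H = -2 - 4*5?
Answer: -1448138/3 ≈ -4.8271e+5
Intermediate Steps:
H = -22 (H = -2 - 20 = -22)
Y(W, b) = -67/3 (Y(W, b) = -⅓ - 22 = -67/3)
(r*101)*Y(-6, 9) = (214*101)*(-67/3) = 21614*(-67/3) = -1448138/3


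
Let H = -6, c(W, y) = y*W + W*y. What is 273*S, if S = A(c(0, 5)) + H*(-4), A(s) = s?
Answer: 6552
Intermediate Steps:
c(W, y) = 2*W*y (c(W, y) = W*y + W*y = 2*W*y)
S = 24 (S = 2*0*5 - 6*(-4) = 0 + 24 = 24)
273*S = 273*24 = 6552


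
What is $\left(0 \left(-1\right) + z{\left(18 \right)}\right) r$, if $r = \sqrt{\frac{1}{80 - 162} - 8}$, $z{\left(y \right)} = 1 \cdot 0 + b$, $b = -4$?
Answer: $- \frac{6 i \sqrt{5986}}{41} \approx - 11.322 i$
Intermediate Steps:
$z{\left(y \right)} = -4$ ($z{\left(y \right)} = 1 \cdot 0 - 4 = 0 - 4 = -4$)
$r = \frac{3 i \sqrt{5986}}{82}$ ($r = \sqrt{\frac{1}{-82} - 8} = \sqrt{- \frac{1}{82} - 8} = \sqrt{- \frac{657}{82}} = \frac{3 i \sqrt{5986}}{82} \approx 2.8306 i$)
$\left(0 \left(-1\right) + z{\left(18 \right)}\right) r = \left(0 \left(-1\right) - 4\right) \frac{3 i \sqrt{5986}}{82} = \left(0 - 4\right) \frac{3 i \sqrt{5986}}{82} = - 4 \frac{3 i \sqrt{5986}}{82} = - \frac{6 i \sqrt{5986}}{41}$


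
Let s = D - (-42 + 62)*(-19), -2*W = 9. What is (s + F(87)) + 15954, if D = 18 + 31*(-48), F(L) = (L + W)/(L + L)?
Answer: 1724279/116 ≈ 14864.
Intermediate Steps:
W = -9/2 (W = -½*9 = -9/2 ≈ -4.5000)
F(L) = (-9/2 + L)/(2*L) (F(L) = (L - 9/2)/(L + L) = (-9/2 + L)/((2*L)) = (-9/2 + L)*(1/(2*L)) = (-9/2 + L)/(2*L))
D = -1470 (D = 18 - 1488 = -1470)
s = -1090 (s = -1470 - (-42 + 62)*(-19) = -1470 - 20*(-19) = -1470 - 1*(-380) = -1470 + 380 = -1090)
(s + F(87)) + 15954 = (-1090 + (¼)*(-9 + 2*87)/87) + 15954 = (-1090 + (¼)*(1/87)*(-9 + 174)) + 15954 = (-1090 + (¼)*(1/87)*165) + 15954 = (-1090 + 55/116) + 15954 = -126385/116 + 15954 = 1724279/116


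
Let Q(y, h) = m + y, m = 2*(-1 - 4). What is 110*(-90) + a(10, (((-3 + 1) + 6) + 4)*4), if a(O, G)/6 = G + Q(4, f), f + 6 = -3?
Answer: -9744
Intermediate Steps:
f = -9 (f = -6 - 3 = -9)
m = -10 (m = 2*(-5) = -10)
Q(y, h) = -10 + y
a(O, G) = -36 + 6*G (a(O, G) = 6*(G + (-10 + 4)) = 6*(G - 6) = 6*(-6 + G) = -36 + 6*G)
110*(-90) + a(10, (((-3 + 1) + 6) + 4)*4) = 110*(-90) + (-36 + 6*((((-3 + 1) + 6) + 4)*4)) = -9900 + (-36 + 6*(((-2 + 6) + 4)*4)) = -9900 + (-36 + 6*((4 + 4)*4)) = -9900 + (-36 + 6*(8*4)) = -9900 + (-36 + 6*32) = -9900 + (-36 + 192) = -9900 + 156 = -9744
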